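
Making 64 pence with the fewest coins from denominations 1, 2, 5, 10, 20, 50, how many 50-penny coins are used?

Greedy: take as many of the largest coin as possible, then repeat with the remainder.
64 = 1×50 + 1×10 + 2×2
Count of 50: 1

1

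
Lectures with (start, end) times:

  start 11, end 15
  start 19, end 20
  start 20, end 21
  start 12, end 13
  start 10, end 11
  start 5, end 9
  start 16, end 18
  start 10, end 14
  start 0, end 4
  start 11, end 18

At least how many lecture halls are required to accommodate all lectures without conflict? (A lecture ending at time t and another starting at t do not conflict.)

starts: [0, 5, 10, 10, 11, 11, 12, 16, 19, 20]
ends:   [4, 9, 11, 13, 14, 15, 18, 18, 20, 21]
s0→1 e4→0 s5→1 e9→0 s10→1 s10→2 e11→1 s11→2 s11→3 s12→4  — peak 4.

4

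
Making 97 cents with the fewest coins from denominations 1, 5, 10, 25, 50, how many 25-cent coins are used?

1

Use the largest denomination that fits, subtract, and repeat.
97 = 1×50 + 1×25 + 2×10 + 2×1
Count of 25: 1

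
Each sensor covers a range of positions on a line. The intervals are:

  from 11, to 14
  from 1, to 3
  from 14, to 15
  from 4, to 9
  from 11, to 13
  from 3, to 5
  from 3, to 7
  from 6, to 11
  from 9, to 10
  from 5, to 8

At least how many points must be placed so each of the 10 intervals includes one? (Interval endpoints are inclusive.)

5

By right end: [1,3]  [3,5]  [3,7]  [5,8]  [4,9]  [9,10]  [6,11]  [11,13]  [11,14]  [14,15]
[1,3] uncovered → point at 3; [5,8] uncovered → point at 8; [9,10] uncovered → point at 10; [11,13] uncovered → point at 13; [14,15] uncovered → point at 15.
Points: 3, 8, 10, 13, 15 (5 total).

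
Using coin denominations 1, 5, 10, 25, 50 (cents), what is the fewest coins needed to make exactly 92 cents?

6

92 − 1×50→42 − 1×25→17 − 1×10→7 − 1×5→2 − 2×1→0
Total coins = 1 + 1 + 1 + 1 + 2 = 6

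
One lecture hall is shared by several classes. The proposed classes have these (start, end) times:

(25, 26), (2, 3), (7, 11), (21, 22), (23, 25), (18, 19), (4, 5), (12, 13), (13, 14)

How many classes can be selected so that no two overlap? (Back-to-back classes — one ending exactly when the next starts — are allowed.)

9

By end time: (2,3), (4,5), (7,11), (12,13), (13,14), (18,19), (21,22), (23,25), (25,26).
Pick (2,3); next start ≥ 3 → (4,5); next start ≥ 5 → (7,11); next start ≥ 11 → (12,13); next start ≥ 13 → (13,14); next start ≥ 14 → (18,19); next start ≥ 19 → (21,22); next start ≥ 22 → (23,25); next start ≥ 25 → (25,26).
Selected 9 classes.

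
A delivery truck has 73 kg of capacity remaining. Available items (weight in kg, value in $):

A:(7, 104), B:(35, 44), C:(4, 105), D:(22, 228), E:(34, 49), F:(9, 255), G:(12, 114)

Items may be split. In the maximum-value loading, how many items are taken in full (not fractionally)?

Order: F (255/9=28.33) > C (105/4=26.25) > A (104/7=14.86) > D (228/22=10.36) > G (114/12=9.50) > E (49/34=1.44) > B (44/35=1.26)
Fill: take F (9 @ 255) → take C (4 @ 105) → take A (7 @ 104) → take D (22 @ 228) → take G (12 @ 114) → take 19/34 of E → 27.38; 73/73 used.
5 item(s) taken whole; one partial (take 19/34 of E).

5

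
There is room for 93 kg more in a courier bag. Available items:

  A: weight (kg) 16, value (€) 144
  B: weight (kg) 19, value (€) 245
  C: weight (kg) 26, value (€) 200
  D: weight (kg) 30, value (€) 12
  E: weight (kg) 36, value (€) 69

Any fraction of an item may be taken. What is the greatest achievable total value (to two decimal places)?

Greedy by value/weight ratio, highest first.
Order: B (245/19=12.89) > A (144/16=9.00) > C (200/26=7.69) > E (69/36=1.92) > D (12/30=0.40)
Fill: take B (19 @ 245) → take A (16 @ 144) → take C (26 @ 200) → take 32/36 of E → 61.33; 93/93 used.
Total value = 650.33

650.33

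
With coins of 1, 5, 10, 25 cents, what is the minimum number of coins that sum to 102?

6

Use the largest denomination that fits, subtract, and repeat.
102 − 4×25→2 − 2×1→0
Total coins = 4 + 2 = 6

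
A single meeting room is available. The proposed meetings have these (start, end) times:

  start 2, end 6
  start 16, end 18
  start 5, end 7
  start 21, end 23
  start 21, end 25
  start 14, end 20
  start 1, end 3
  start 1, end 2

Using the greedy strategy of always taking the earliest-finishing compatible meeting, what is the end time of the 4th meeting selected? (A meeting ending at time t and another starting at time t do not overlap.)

23

Greedy by earliest finish: after sorting by end time, pick each interval compatible with the last pick.
By end time: (1,2), (1,3), (2,6), (5,7), (16,18), (14,20), (21,23), (21,25).
Pick (1,2); next start ≥ 2 → (2,6); next start ≥ 6 → (16,18); next start ≥ 18 → (21,23).
Selected: (1,2) (2,6) (16,18) (21,23)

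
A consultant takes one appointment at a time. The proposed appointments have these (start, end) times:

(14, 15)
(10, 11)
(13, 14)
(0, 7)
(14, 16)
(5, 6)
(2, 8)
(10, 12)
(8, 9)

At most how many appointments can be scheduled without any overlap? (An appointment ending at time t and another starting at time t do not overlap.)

By end time: (5,6), (0,7), (2,8), (8,9), (10,11), (10,12), (13,14), (14,15), (14,16).
Pick (5,6); next start ≥ 6 → (8,9); next start ≥ 9 → (10,11); next start ≥ 11 → (13,14); next start ≥ 14 → (14,15).
Selected 5 appointments.

5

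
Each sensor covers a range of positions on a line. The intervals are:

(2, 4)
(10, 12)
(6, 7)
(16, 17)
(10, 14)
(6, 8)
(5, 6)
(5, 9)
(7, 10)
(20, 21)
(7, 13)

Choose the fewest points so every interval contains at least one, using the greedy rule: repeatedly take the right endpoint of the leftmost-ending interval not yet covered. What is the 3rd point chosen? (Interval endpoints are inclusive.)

10

Sorted: [2,4] [5,6] [6,7] [6,8] [5,9] [7,10] [10,12] [7,13] [10,14] [16,17] [20,21]
{[2,4]} hit by 4; {[5,6],[6,7],[6,8],[5,9]} hit by 6; {[7,10],[10,12],[7,13],[10,14]} hit by 10; {[16,17]} hit by 17; {[20,21]} hit by 21.
Points: 4, 6, 10, 17, 21 (5 total).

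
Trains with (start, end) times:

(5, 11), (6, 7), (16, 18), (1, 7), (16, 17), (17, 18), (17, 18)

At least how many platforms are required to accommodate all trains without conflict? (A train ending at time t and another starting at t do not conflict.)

3

Events (time:±→running): 1:+→1 5:+→2 6:+→3 … peak 3.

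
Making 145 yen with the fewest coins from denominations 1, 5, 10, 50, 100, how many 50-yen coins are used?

0

145 = 1×100 + 4×10 + 1×5
Count of 50: 0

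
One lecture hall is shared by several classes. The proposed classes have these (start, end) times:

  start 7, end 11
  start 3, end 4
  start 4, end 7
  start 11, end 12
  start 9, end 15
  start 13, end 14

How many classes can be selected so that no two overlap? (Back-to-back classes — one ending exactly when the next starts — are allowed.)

5

Sort by end time and greedily take each interval whose start is ≥ the last chosen end.
By end time: (3,4), (4,7), (7,11), (11,12), (13,14), (9,15).
Pick (3,4); next start ≥ 4 → (4,7); next start ≥ 7 → (7,11); next start ≥ 11 → (11,12); next start ≥ 12 → (13,14).
Selected 5 classes.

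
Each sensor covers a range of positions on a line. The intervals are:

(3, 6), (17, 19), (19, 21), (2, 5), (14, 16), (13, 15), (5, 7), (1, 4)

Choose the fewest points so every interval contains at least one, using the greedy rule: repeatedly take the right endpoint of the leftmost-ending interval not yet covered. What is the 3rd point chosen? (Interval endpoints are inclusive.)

Sorted: [1,4] [2,5] [3,6] [5,7] [13,15] [14,16] [17,19] [19,21]
{[1,4],[2,5],[3,6]} hit by 4; {[5,7]} hit by 7; {[13,15],[14,16]} hit by 15; {[17,19],[19,21]} hit by 19.
Points: 4, 7, 15, 19 (4 total).

15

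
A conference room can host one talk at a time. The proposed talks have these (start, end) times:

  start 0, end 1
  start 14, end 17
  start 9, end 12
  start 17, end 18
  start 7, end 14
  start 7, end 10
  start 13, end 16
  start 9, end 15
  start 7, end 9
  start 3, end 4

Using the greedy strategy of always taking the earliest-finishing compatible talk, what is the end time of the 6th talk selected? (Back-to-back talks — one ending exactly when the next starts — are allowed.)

18

Sorted by end: (0,1)  (3,4)  (7,9)  (7,10)  (9,12)  (7,14)  (9,15)  (13,16)  (14,17)  (17,18)
take (0,1); take (3,4); take (7,9); take (9,12); take (13,16); take (17,18).
Selected: (0,1) (3,4) (7,9) (9,12) (13,16) (17,18)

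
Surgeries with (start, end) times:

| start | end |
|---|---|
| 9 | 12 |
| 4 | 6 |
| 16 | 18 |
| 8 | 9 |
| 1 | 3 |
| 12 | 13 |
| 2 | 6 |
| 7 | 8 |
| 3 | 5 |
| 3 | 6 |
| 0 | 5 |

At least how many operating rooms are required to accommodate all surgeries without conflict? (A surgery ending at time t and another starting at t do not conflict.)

The answer is the maximum number of intervals overlapping at any instant.
Events (time:±→running): 0:+→1 1:+→2 2:+→3 3:-→2 3:+→3 3:+→4 4:+→5 … peak 5.

5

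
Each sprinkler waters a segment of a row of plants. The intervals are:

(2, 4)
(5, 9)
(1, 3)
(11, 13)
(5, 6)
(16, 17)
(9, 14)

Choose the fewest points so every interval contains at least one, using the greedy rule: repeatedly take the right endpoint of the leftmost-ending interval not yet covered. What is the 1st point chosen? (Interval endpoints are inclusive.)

3

Process intervals by earliest right end; each time one isn't hit yet, stab at its right endpoint.
Sorted: [1,3] [2,4] [5,6] [5,9] [11,13] [9,14] [16,17]
{[1,3],[2,4]} hit by 3; {[5,6],[5,9]} hit by 6; {[11,13],[9,14]} hit by 13; {[16,17]} hit by 17.
Points: 3, 6, 13, 17 (4 total).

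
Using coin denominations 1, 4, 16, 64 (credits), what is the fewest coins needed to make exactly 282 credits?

Use the largest denomination that fits, subtract, and repeat.
282 = 4×64 + 1×16 + 2×4 + 2×1
Total coins = 4 + 1 + 2 + 2 = 9

9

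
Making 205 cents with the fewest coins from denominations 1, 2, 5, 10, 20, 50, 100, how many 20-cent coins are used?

0

Use the largest denomination that fits, subtract, and repeat.
205 = 2×100 + 1×5
Count of 20: 0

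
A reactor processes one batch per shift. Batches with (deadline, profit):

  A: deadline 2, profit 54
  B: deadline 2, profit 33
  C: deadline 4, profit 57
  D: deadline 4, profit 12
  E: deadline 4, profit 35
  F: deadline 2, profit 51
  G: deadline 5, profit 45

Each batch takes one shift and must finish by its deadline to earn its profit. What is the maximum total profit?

242

By profit: C(d4,57), A(d2,54), F(d2,51), G(d5,45), E(d4,35), B(d2,33), D(d4,12)
C→slot 4; A→slot 2; F→slot 1; G→slot 5; E→slot 3; B skipped; D skipped.
Profit = 51 + 54 + 35 + 57 + 45 = 242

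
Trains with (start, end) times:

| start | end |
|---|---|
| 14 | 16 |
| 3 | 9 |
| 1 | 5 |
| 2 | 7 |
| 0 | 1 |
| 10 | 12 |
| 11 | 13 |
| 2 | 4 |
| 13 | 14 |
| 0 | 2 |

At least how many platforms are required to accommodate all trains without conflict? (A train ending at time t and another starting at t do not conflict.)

4

Count concurrent intervals with a sweep; the peak is the room count.
starts: [0, 0, 1, 2, 2, 3, 10, 11, 13, 14]
ends:   [1, 2, 4, 5, 7, 9, 12, 13, 14, 16]
s0→1 s0→2 e1→1 s1→2 e2→1 s2→2 s2→3 s3→4  — peak 4.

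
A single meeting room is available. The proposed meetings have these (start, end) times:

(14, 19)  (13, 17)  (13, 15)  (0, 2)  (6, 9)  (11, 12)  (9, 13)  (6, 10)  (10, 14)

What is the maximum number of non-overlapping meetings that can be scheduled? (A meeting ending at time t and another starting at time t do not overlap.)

Sorted by end: (0,2)  (6,9)  (6,10)  (11,12)  (9,13)  (10,14)  (13,15)  (13,17)  (14,19)
take (0,2); take (6,9); skip (6,10); take (11,12); skip (9,13); skip (10,14); take (13,15); skip (14,19).
Selected 4 meetings.

4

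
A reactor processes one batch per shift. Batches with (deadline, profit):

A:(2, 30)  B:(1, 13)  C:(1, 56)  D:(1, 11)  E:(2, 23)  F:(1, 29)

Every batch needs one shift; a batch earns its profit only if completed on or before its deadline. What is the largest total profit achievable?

86

Take jobs in profit order; each goes to the latest open slot no later than its deadline.
Profit order: C=56 A=30 F=29 E=23 B=13 D=11
Assign: C→slot 1, A→slot 2, F skipped, E skipped, B skipped, D skipped.
Slots: [1:C] [2:A]
Profit = 56 + 30 = 86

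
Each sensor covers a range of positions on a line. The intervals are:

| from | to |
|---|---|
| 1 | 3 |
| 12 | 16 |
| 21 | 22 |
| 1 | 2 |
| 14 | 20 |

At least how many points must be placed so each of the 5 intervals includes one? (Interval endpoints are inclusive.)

3

Sort by right endpoint; whenever an interval is uncovered, place a point at its right end.
By right end: [1,2]  [1,3]  [12,16]  [14,20]  [21,22]
[1,2] uncovered → point at 2; [12,16] uncovered → point at 16; [21,22] uncovered → point at 22.
Points: 2, 16, 22 (3 total).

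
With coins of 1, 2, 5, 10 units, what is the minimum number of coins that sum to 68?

9

Use the largest denomination that fits, subtract, and repeat.
68 = 6×10 + 1×5 + 1×2 + 1×1
Total coins = 6 + 1 + 1 + 1 = 9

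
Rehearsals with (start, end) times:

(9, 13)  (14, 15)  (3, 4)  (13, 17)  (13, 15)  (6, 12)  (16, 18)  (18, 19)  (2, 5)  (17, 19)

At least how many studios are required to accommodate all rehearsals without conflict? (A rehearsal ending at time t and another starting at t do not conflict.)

3

Count concurrent intervals with a sweep; the peak is the room count.
Events (time:±→running): 2:+→1 3:+→2 4:-→1 5:-→0 6:+→1 9:+→2 12:-→1 13:-→0 13:+→1 13:+→2 14:+→3 … peak 3.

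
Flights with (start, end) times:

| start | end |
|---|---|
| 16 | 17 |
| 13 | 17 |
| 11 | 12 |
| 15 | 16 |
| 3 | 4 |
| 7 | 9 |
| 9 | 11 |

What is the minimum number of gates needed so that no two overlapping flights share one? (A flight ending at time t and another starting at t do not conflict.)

starts: [3, 7, 9, 11, 13, 15, 16]
ends:   [4, 9, 11, 12, 16, 17, 17]
s3→1 e4→0 s7→1 e9→0 s9→1 e11→0 s11→1 e12→0 s13→1 s15→2  — peak 2.

2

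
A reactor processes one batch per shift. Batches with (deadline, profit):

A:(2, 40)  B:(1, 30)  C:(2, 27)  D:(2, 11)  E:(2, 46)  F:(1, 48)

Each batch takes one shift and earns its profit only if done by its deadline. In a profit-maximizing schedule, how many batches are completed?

2

Take jobs in profit order; each goes to the latest open slot no later than its deadline.
By profit: F(d1,48), E(d2,46), A(d2,40), B(d1,30), C(d2,27), D(d2,11)
F→slot 1; E→slot 2; A skipped; B skipped; C skipped; D skipped.
2 of 6 scheduled.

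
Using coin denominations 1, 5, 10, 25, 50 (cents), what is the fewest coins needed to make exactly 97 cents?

Greedy: take as many of the largest coin as possible, then repeat with the remainder.
97 = 1×50 + 1×25 + 2×10 + 2×1
Total coins = 1 + 1 + 2 + 2 = 6

6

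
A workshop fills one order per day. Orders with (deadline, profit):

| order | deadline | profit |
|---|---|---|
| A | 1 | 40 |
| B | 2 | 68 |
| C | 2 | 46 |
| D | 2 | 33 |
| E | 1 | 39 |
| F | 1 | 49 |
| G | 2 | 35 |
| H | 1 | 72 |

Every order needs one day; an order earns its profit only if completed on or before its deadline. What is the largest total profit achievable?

Take jobs in profit order; each goes to the latest open slot no later than its deadline.
By profit: H(d1,72), B(d2,68), F(d1,49), C(d2,46), A(d1,40), E(d1,39), G(d2,35), D(d2,33)
H→slot 1; B→slot 2; F skipped; C skipped; A skipped; E skipped; G skipped; D skipped.
Profit = 72 + 68 = 140

140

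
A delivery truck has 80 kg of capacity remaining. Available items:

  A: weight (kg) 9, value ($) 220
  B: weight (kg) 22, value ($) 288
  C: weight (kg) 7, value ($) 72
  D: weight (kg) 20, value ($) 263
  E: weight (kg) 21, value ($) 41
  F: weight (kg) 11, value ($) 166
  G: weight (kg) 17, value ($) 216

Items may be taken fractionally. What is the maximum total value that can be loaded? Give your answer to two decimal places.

1163.29

Ratios (sorted): A 24.44, F 15.09, D 13.15, B 13.09, G 12.71, C 10.29, E 1.95
take A (9 @ 220); take F (11 @ 166); take D (20 @ 263); take B (22 @ 288); take G (17 @ 216); take 1/7 of C → 10.29. Capacity used 80/80.
Total value = 1163.29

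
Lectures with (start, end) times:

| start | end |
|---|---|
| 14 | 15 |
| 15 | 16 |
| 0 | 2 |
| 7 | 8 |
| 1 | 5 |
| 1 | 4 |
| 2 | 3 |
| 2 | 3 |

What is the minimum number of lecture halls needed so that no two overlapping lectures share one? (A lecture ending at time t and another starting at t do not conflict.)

4

Count concurrent intervals with a sweep; the peak is the room count.
starts: [0, 1, 1, 2, 2, 7, 14, 15]
ends:   [2, 3, 3, 4, 5, 8, 15, 16]
s0→1 s1→2 s1→3 e2→2 s2→3 s2→4  — peak 4.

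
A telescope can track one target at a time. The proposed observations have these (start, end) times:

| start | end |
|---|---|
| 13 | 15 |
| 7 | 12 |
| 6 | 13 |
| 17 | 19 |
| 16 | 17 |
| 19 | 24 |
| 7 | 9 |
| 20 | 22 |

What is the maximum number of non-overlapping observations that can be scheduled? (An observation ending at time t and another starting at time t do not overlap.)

5

Sorted by end: (7,9)  (7,12)  (6,13)  (13,15)  (16,17)  (17,19)  (20,22)  (19,24)
take (7,9); skip (7,12); skip (6,13); take (13,15); take (16,17); take (17,19); take (20,22).
Selected 5 observations.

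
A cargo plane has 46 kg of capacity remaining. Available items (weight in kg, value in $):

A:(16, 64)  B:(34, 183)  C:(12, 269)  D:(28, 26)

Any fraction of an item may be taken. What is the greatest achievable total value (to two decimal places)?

452.00

Order: C (269/12=22.42) > B (183/34=5.38) > A (64/16=4.00) > D (26/28=0.93)
Fill: take C (12 @ 269) → take B (34 @ 183); 46/46 used.
Total value = 452.00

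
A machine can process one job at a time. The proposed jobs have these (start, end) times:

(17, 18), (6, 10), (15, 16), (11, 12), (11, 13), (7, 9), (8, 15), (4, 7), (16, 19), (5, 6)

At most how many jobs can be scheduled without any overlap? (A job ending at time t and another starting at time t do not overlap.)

5

Sorted by end: (5,6)  (4,7)  (7,9)  (6,10)  (11,12)  (11,13)  (8,15)  (15,16)  (17,18)  (16,19)
take (5,6); skip (4,7); take (7,9); skip (6,10); take (11,12); skip (11,13); take (15,16); take (17,18).
Selected 5 jobs.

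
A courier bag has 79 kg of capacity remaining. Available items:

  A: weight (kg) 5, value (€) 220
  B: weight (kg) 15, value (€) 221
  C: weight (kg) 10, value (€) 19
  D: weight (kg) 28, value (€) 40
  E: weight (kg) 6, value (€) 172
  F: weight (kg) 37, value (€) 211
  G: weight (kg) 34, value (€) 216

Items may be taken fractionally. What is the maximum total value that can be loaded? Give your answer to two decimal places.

Ratios (sorted): A 44.00, E 28.67, B 14.73, G 6.35, F 5.70, C 1.90, D 1.43
take A (5 @ 220); take E (6 @ 172); take B (15 @ 221); take G (34 @ 216); take 19/37 of F → 108.35. Capacity used 79/79.
Total value = 937.35

937.35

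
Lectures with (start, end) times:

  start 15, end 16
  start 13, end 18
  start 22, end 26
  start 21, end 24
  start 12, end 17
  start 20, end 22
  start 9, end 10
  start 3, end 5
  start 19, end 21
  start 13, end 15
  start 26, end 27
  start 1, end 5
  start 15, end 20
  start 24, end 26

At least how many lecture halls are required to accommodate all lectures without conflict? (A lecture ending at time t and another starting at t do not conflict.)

The answer is the maximum number of intervals overlapping at any instant.
starts: [1, 3, 9, 12, 13, 13, 15, 15, 19, 20, 21, 22, 24, 26]
ends:   [5, 5, 10, 15, 16, 17, 18, 20, 21, 22, 24, 26, 26, 27]
s1→1 s3→2 e5→1 e5→0 s9→1 e10→0 s12→1 s13→2 s13→3 e15→2 s15→3 s15→4  — peak 4.

4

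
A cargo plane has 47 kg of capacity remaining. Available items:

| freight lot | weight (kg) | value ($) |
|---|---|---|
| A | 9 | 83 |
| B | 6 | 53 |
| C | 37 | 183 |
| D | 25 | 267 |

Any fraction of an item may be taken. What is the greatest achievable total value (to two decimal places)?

437.62

Ratios (sorted): D 10.68, A 9.22, B 8.83, C 4.95
take D (25 @ 267); take A (9 @ 83); take B (6 @ 53); take 7/37 of C → 34.62. Capacity used 47/47.
Total value = 437.62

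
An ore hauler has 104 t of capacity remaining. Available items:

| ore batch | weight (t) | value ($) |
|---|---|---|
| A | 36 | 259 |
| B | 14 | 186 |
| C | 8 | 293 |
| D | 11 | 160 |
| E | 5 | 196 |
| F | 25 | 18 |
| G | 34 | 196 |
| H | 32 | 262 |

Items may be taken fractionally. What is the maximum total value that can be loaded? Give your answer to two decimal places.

Sort by value per unit weight and fill in that order.
Ratios (sorted): E 39.20, C 36.62, D 14.55, B 13.29, H 8.19, A 7.19, G 5.76, F 0.72
take E (5 @ 196); take C (8 @ 293); take D (11 @ 160); take B (14 @ 186); take H (32 @ 262); take 34/36 of A → 244.61. Capacity used 104/104.
Total value = 1341.61

1341.61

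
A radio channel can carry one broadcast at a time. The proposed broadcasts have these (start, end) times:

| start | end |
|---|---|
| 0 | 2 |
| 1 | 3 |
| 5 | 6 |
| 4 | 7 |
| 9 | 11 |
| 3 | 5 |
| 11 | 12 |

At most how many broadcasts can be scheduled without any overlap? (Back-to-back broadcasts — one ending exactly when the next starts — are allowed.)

Greedy by earliest finish: after sorting by end time, pick each interval compatible with the last pick.
Sorted by end: (0,2)  (1,3)  (3,5)  (5,6)  (4,7)  (9,11)  (11,12)
take (0,2); skip (1,3); take (3,5); take (5,6); skip (4,7); take (9,11); take (11,12).
Selected 5 broadcasts.

5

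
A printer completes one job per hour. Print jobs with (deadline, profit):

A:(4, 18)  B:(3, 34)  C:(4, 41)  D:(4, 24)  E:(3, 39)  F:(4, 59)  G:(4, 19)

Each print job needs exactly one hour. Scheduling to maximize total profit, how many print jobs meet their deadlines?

4

By profit: F(d4,59), C(d4,41), E(d3,39), B(d3,34), D(d4,24), G(d4,19), A(d4,18)
F→slot 4; C→slot 3; E→slot 2; B→slot 1; D skipped; G skipped; A skipped.
4 of 7 scheduled.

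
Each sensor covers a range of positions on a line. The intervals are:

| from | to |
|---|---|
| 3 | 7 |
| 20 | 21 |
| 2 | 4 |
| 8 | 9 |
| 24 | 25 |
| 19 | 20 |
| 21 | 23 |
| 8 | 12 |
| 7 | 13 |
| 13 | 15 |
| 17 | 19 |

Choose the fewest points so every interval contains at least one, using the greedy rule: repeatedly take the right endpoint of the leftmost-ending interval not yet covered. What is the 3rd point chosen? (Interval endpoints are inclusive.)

15

Sort by right endpoint; whenever an interval is uncovered, place a point at its right end.
By right end: [2,4]  [3,7]  [8,9]  [8,12]  [7,13]  [13,15]  [17,19]  [19,20]  [20,21]  [21,23]  [24,25]
[2,4] uncovered → point at 4; [8,9] uncovered → point at 9; [13,15] uncovered → point at 15; [17,19] uncovered → point at 19; [20,21] uncovered → point at 21; [24,25] uncovered → point at 25.
Points: 4, 9, 15, 19, 21, 25 (6 total).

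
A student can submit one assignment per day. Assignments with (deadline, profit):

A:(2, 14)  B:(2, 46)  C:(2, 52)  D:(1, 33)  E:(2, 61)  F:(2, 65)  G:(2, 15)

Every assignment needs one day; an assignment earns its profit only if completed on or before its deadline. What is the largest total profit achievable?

Take jobs in profit order; each goes to the latest open slot no later than its deadline.
By profit: F(d2,65), E(d2,61), C(d2,52), B(d2,46), D(d1,33), G(d2,15), A(d2,14)
F→slot 2; E→slot 1; C skipped; B skipped; D skipped; G skipped; A skipped.
Profit = 61 + 65 = 126

126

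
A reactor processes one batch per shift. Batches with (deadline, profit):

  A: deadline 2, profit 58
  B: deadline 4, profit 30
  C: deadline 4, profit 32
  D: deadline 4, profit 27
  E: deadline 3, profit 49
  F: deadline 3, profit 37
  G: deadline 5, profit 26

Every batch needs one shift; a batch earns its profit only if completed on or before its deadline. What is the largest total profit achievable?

202

Profit order: A=58 E=49 F=37 C=32 B=30 D=27 G=26
Assign: A→slot 2, E→slot 3, F→slot 1, C→slot 4, B skipped, D skipped, G→slot 5.
Slots: [1:F] [2:A] [3:E] [4:C] [5:G]
Profit = 37 + 58 + 49 + 32 + 26 = 202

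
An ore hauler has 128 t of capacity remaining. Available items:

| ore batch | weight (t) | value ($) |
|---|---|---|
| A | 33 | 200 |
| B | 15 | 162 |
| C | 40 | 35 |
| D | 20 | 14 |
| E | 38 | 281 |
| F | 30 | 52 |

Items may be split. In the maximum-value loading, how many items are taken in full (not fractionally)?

Ratios (sorted): B 10.80, E 7.39, A 6.06, F 1.73, C 0.88, D 0.70
take B (15 @ 162); take E (38 @ 281); take A (33 @ 200); take F (30 @ 52); take 12/40 of C → 10.50. Capacity used 128/128.
4 item(s) taken whole; one partial (take 12/40 of C).

4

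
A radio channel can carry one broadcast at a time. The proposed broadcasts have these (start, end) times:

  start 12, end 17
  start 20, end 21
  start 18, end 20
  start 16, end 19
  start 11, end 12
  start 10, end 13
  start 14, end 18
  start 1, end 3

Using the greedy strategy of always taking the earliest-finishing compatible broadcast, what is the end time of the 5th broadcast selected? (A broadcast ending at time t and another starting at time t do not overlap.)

21

Order by finish time; keep every interval that doesn't clash with the previous kept one.
Sorted by end: (1,3)  (11,12)  (10,13)  (12,17)  (14,18)  (16,19)  (18,20)  (20,21)
take (1,3); take (11,12); take (12,17); take (18,20); take (20,21).
Selected: (1,3) (11,12) (12,17) (18,20) (20,21)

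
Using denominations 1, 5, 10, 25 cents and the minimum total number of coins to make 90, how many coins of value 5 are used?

Use the largest denomination that fits, subtract, and repeat.
90 − 3×25→15 − 1×10→5 − 1×5→0
Count of 5: 1

1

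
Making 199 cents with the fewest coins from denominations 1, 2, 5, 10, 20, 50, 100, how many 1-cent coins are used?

0

199 = 1×100 + 1×50 + 2×20 + 1×5 + 2×2
Count of 1: 0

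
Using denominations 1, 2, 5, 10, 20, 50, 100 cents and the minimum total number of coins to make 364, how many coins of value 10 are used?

Greedy: take as many of the largest coin as possible, then repeat with the remainder.
364 − 3×100→64 − 1×50→14 − 1×10→4 − 2×2→0
Count of 10: 1

1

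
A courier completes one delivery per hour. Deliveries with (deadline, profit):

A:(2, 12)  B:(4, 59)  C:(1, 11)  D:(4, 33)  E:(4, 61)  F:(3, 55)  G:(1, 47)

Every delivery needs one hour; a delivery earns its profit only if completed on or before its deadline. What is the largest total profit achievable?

Take jobs in profit order; each goes to the latest open slot no later than its deadline.
By profit: E(d4,61), B(d4,59), F(d3,55), G(d1,47), D(d4,33), A(d2,12), C(d1,11)
E→slot 4; B→slot 3; F→slot 2; G→slot 1; D skipped; A skipped; C skipped.
Profit = 47 + 55 + 59 + 61 = 222

222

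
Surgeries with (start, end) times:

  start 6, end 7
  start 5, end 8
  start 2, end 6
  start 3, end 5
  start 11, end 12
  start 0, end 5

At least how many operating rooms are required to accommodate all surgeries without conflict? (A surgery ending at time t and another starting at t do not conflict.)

3

The answer is the maximum number of intervals overlapping at any instant.
Events (time:±→running): 0:+→1 2:+→2 3:+→3 … peak 3.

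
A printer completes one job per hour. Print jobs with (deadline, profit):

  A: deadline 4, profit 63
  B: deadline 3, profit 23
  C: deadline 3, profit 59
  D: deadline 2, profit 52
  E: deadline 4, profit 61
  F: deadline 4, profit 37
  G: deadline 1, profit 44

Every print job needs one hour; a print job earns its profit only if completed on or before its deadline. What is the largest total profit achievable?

235

Profit order: A=63 E=61 C=59 D=52 G=44 F=37 B=23
Assign: A→slot 4, E→slot 3, C→slot 2, D→slot 1, G skipped, F skipped, B skipped.
Slots: [1:D] [2:C] [3:E] [4:A]
Profit = 52 + 59 + 61 + 63 = 235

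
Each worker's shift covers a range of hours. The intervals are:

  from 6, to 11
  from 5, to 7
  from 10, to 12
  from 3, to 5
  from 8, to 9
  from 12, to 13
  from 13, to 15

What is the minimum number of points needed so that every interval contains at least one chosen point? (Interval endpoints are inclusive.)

Sorted: [3,5] [5,7] [8,9] [6,11] [10,12] [12,13] [13,15]
{[3,5],[5,7]} hit by 5; {[8,9],[6,11]} hit by 9; {[10,12],[12,13]} hit by 12; {[13,15]} hit by 15.
Points: 5, 9, 12, 15 (4 total).

4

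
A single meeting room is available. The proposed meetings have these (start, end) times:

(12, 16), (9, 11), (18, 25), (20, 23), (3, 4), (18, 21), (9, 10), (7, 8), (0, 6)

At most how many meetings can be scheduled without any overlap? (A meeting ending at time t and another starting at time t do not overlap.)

5

Sorted by end: (3,4)  (0,6)  (7,8)  (9,10)  (9,11)  (12,16)  (18,21)  (20,23)  (18,25)
take (3,4); take (7,8); take (9,10); skip (9,11); take (12,16); take (18,21); skip (20,23).
Selected 5 meetings.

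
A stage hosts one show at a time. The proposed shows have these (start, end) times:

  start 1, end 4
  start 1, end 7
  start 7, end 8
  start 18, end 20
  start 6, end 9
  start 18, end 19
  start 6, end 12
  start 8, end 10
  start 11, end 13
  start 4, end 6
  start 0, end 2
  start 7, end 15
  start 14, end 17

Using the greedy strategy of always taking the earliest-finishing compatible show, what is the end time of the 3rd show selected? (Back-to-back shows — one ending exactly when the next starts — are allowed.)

8

Sorted by end: (0,2)  (1,4)  (4,6)  (1,7)  (7,8)  (6,9)  (8,10)  (6,12)  (11,13)  (7,15)  (14,17)  (18,19)  (18,20)
take (0,2); take (4,6); take (7,8); take (8,10); skip (6,12); take (11,13); skip (7,15); take (14,17); take (18,19); skip (18,20).
Selected: (0,2) (4,6) (7,8) (8,10) (11,13) (14,17) (18,19)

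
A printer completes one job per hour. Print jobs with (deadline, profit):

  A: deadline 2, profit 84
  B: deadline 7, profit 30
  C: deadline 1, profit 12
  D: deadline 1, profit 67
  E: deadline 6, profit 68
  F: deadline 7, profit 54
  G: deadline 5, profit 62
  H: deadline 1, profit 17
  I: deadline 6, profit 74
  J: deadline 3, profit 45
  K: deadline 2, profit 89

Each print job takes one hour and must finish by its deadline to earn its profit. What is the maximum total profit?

476

Sort by profit descending; place each in the latest free slot ≤ its deadline.
Profit order: K=89 A=84 I=74 E=68 D=67 G=62 F=54 J=45 B=30 H=17 C=12
Assign: K→slot 2, A→slot 1, I→slot 6, E→slot 5, D skipped, G→slot 4, F→slot 7, J→slot 3, B skipped, H skipped, C skipped.
Slots: [1:A] [2:K] [3:J] [4:G] [5:E] [6:I] [7:F]
Profit = 84 + 89 + 45 + 62 + 68 + 74 + 54 = 476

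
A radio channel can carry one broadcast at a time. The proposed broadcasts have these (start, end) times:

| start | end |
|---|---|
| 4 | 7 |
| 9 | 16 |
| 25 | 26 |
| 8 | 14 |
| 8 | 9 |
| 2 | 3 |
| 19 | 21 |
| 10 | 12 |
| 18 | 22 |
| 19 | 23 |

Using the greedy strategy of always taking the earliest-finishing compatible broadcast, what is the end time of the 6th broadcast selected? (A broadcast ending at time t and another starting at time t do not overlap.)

26

Sorted by end: (2,3)  (4,7)  (8,9)  (10,12)  (8,14)  (9,16)  (19,21)  (18,22)  (19,23)  (25,26)
take (2,3); take (4,7); take (8,9); take (10,12); take (19,21); skip (18,22); take (25,26).
Selected: (2,3) (4,7) (8,9) (10,12) (19,21) (25,26)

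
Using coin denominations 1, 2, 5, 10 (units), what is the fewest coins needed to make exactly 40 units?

4

Use the largest denomination that fits, subtract, and repeat.
40 = 4×10
Total coins = 4 = 4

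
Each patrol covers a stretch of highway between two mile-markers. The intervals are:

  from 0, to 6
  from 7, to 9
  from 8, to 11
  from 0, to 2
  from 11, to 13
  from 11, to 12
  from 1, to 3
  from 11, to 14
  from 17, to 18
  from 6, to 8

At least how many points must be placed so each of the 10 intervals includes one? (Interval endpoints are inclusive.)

4

By right end: [0,2]  [1,3]  [0,6]  [6,8]  [7,9]  [8,11]  [11,12]  [11,13]  [11,14]  [17,18]
[0,2] uncovered → point at 2; [6,8] uncovered → point at 8; [11,12] uncovered → point at 12; [17,18] uncovered → point at 18.
Points: 2, 8, 12, 18 (4 total).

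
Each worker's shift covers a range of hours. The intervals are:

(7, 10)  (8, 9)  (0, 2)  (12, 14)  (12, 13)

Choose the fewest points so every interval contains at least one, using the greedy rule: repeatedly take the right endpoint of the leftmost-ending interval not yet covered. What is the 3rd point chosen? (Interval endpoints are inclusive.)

Sort by right endpoint; whenever an interval is uncovered, place a point at its right end.
Sorted: [0,2] [8,9] [7,10] [12,13] [12,14]
{[0,2]} hit by 2; {[8,9],[7,10]} hit by 9; {[12,13],[12,14]} hit by 13.
Points: 2, 9, 13 (3 total).

13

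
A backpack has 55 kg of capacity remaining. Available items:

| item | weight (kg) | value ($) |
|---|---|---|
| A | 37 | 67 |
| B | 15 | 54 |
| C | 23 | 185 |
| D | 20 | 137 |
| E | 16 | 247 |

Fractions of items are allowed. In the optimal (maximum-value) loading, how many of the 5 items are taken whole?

2

Sort by value per unit weight and fill in that order.
Ratios (sorted): E 15.44, C 8.04, D 6.85, B 3.60, A 1.81
take E (16 @ 247); take C (23 @ 185); take 16/20 of D → 109.60. Capacity used 55/55.
2 item(s) taken whole; one partial (take 16/20 of D).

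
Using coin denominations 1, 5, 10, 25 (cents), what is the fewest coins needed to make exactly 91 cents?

Use the largest denomination that fits, subtract, and repeat.
91 = 3×25 + 1×10 + 1×5 + 1×1
Total coins = 3 + 1 + 1 + 1 = 6

6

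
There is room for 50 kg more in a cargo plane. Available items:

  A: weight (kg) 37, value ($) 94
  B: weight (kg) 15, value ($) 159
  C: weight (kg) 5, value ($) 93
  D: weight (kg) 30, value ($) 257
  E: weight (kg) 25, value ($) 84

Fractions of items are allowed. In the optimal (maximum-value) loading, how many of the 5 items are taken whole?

3

Greedy by value/weight ratio, highest first.
Order: C (93/5=18.60) > B (159/15=10.60) > D (257/30=8.57) > E (84/25=3.36) > A (94/37=2.54)
Fill: take C (5 @ 93) → take B (15 @ 159) → take D (30 @ 257); 50/50 used.
3 item(s) taken whole.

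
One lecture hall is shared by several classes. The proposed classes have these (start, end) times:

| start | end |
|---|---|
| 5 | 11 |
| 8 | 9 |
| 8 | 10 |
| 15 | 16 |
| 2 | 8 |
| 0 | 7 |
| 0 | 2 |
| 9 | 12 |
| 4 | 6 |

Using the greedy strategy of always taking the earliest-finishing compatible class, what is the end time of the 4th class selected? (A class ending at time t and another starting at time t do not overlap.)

12

Greedy by earliest finish: after sorting by end time, pick each interval compatible with the last pick.
By end time: (0,2), (4,6), (0,7), (2,8), (8,9), (8,10), (5,11), (9,12), (15,16).
Pick (0,2); next start ≥ 2 → (4,6); next start ≥ 6 → (8,9); next start ≥ 9 → (9,12); next start ≥ 12 → (15,16).
Selected: (0,2) (4,6) (8,9) (9,12) (15,16)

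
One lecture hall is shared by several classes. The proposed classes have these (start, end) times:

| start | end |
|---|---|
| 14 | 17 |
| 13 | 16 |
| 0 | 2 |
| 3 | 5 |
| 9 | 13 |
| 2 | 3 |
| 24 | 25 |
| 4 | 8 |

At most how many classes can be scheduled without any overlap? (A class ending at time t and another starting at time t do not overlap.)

Sort by end time and greedily take each interval whose start is ≥ the last chosen end.
By end time: (0,2), (2,3), (3,5), (4,8), (9,13), (13,16), (14,17), (24,25).
Pick (0,2); next start ≥ 2 → (2,3); next start ≥ 3 → (3,5); next start ≥ 5 → (9,13); next start ≥ 13 → (13,16); next start ≥ 16 → (24,25).
Selected 6 classes.

6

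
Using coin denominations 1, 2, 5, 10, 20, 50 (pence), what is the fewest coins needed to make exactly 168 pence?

7

168 = 3×50 + 1×10 + 1×5 + 1×2 + 1×1
Total coins = 3 + 1 + 1 + 1 + 1 = 7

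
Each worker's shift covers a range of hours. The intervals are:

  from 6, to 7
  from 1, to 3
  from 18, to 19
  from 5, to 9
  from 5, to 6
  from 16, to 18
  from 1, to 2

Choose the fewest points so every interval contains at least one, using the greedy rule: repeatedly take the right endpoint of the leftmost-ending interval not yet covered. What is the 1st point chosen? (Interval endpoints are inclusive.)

2

Sort by right endpoint; whenever an interval is uncovered, place a point at its right end.
By right end: [1,2]  [1,3]  [5,6]  [6,7]  [5,9]  [16,18]  [18,19]
[1,2] uncovered → point at 2; [5,6] uncovered → point at 6; [16,18] uncovered → point at 18.
Points: 2, 6, 18 (3 total).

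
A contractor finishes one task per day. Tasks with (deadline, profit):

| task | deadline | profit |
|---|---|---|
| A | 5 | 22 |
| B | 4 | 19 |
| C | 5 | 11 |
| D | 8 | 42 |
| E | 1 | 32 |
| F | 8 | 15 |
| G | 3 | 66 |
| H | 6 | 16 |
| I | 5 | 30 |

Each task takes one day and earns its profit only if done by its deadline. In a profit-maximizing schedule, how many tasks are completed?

8

Sort by profit descending; place each in the latest free slot ≤ its deadline.
Profit order: G=66 D=42 E=32 I=30 A=22 B=19 H=16 F=15 C=11
Assign: G→slot 3, D→slot 8, E→slot 1, I→slot 5, A→slot 4, B→slot 2, H→slot 6, F→slot 7, C skipped.
Slots: [1:E] [2:B] [3:G] [4:A] [5:I] [6:H] [7:F] [8:D]
8 of 9 scheduled.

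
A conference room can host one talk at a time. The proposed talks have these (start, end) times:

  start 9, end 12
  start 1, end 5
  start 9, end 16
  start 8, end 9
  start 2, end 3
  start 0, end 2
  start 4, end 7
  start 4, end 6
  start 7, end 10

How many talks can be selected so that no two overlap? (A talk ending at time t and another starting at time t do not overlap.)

By end time: (0,2), (2,3), (1,5), (4,6), (4,7), (8,9), (7,10), (9,12), (9,16).
Pick (0,2); next start ≥ 2 → (2,3); next start ≥ 3 → (4,6); next start ≥ 6 → (8,9); next start ≥ 9 → (9,12).
Selected 5 talks.

5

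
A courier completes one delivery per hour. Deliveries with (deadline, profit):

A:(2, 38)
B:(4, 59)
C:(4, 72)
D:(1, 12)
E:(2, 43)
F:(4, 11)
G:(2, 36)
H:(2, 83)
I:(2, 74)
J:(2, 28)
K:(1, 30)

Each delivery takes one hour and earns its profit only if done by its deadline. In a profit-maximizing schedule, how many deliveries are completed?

By profit: H(d2,83), I(d2,74), C(d4,72), B(d4,59), E(d2,43), A(d2,38), G(d2,36), K(d1,30), J(d2,28), D(d1,12), F(d4,11)
H→slot 2; I→slot 1; C→slot 4; B→slot 3; E skipped; A skipped; G skipped; K skipped; J skipped; D skipped; F skipped.
4 of 11 scheduled.

4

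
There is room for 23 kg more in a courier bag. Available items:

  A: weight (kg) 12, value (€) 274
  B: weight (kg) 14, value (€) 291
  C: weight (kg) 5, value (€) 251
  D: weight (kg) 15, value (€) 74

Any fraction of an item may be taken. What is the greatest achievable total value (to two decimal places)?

649.71

Sort by value per unit weight and fill in that order.
Order: C (251/5=50.20) > A (274/12=22.83) > B (291/14=20.79) > D (74/15=4.93)
Fill: take C (5 @ 251) → take A (12 @ 274) → take 6/14 of B → 124.71; 23/23 used.
Total value = 649.71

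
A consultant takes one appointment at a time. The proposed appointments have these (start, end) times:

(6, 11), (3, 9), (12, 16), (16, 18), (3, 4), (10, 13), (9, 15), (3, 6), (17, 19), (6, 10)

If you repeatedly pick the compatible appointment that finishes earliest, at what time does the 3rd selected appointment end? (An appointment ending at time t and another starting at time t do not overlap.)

13

Sort by end time and greedily take each interval whose start is ≥ the last chosen end.
By end time: (3,4), (3,6), (3,9), (6,10), (6,11), (10,13), (9,15), (12,16), (16,18), (17,19).
Pick (3,4); next start ≥ 4 → (6,10); next start ≥ 10 → (10,13); next start ≥ 13 → (16,18).
Selected: (3,4) (6,10) (10,13) (16,18)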